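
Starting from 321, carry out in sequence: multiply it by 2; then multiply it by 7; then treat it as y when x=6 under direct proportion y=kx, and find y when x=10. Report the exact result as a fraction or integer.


Start with 321.
Step 1: Multiply by 2: 321 * 2 = 642
Step 2: Multiply by 7: 642 * 7 = 4494
Step 3: Direct prop: k = (4494)/6; new y = k*10 = 4494*10/6 = 7490
Final result = 7490

7490


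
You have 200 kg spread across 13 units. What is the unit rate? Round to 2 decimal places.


Total kg = 200
Number of units = 13
Unit rate = 200 / 13
= 15.38 kg per unit

15.38


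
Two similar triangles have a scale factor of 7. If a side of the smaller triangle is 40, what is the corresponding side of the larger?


Similar triangles have proportional sides
Scale factor = 7
Smaller side = 40
Corresponding larger side = 40 * 7
= 280

280


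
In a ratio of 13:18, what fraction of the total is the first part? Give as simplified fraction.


Total parts = 13 + 18 = 31
First part fraction = 13/31
Simplify: 13/31 = 13/31

13/31


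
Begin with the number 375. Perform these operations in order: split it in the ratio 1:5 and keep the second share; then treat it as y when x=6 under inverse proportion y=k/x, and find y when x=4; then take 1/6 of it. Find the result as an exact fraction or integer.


Start with 375.
Step 1: Split 1:5, second share = 375 * 5/6 = 625/2
Step 2: Inverse prop: k = (625/2)*6; new y = k/4 = 625/2*6/4 = 1875/4
Step 3: Take 1/6: 1875/4 * 1/6 = 625/8
Final result = 625/8

625/8


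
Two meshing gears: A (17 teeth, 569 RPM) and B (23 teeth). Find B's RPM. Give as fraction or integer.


Gear ratio: teeth_A * RPM_A = teeth_B * RPM_B
17 * 569 = 23 * RPM_B
9673 = 23 * RPM_B
RPM_B = 9673 / 23
RPM_B = 9673/23

9673/23


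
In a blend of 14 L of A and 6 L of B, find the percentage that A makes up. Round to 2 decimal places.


Volume of A = 14 L
Volume of B = 6 L
Total volume = 14 + 6 = 20 L
Percentage of A = (14/20) * 100
= 70.00%

70.00


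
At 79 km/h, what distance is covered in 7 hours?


Using distance = speed * time
Speed = 79 km/h
Time = 7 hours
Distance = 79 * 7
= 553 km

553


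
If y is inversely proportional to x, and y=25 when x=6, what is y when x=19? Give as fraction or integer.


Inverse proportion: y = k/x
Find k: k = 6 * 25 = 150
Compute y at x=19: y = 150/19
y = 150/19

150/19


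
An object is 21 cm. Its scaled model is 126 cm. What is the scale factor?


Original length = 21 cm
Scaled length = 126 cm
Scale factor = 126 / 21
= 6

6


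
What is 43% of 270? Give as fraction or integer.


Compute 43% of 270
Convert percentage: 43% = 43/100
Multiply: 270 * 43/100
= 11610/100
= 1161/10

1161/10


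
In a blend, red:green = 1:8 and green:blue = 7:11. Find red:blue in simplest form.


Given a:b = 1:8 and b:c = 7:11
Make b consistent. Multiply first ratio by 7: a:b = 7:56
Multiply second ratio by 8: b:c = 56:88
Now b = 56 in both, so a:b:c = 7:56:88
Therefore a:c = 7:88
Simplify by GCD: a:c = 7:88

7:88


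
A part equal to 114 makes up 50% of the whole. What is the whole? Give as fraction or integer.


Given: 114 is 50% of the whole
Set up: 114 = 50/100 * whole
whole = 114 * 100 / 50
whole = 11400 / 50
whole = 228

228


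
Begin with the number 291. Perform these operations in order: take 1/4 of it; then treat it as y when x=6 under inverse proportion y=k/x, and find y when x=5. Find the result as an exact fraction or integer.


Start with 291.
Step 1: Take 1/4: 291 * 1/4 = 291/4
Step 2: Inverse prop: k = (291/4)*6; new y = k/5 = 291/4*6/5 = 873/10
Final result = 873/10

873/10


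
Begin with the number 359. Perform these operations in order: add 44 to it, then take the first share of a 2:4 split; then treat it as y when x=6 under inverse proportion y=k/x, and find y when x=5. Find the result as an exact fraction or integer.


Start with 359.
Step 1: Add 44: 359+44=403; split 2:4 first = 403*2/6 = 403/3
Step 2: Inverse prop: k = (403/3)*6; new y = k/5 = 403/3*6/5 = 806/5
Final result = 806/5

806/5


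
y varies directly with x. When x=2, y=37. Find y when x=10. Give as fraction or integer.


Direct proportion: y = kx
Find k: k = 37/2 = 37/2
Compute y at x=10: y = 37/2 * 10
y = 185

185


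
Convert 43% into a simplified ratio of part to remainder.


Part = 43%, Remainder = 57%
Ratio = 43:57
GCD(43, 57) = 1
Simplify: 43:57 = 43:57

43:57


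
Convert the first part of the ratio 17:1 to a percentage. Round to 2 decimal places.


Total parts = 17 + 1 = 18
First part fraction = 17/18
Percentage = (17/18) * 100
= 0.944444 * 100
= 94.44%

94.44


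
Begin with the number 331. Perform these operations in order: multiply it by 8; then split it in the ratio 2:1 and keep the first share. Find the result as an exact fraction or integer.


Start with 331.
Step 1: Multiply by 8: 331 * 8 = 2648
Step 2: Split 2:1, first share = 2648 * 2/3 = 5296/3
Final result = 5296/3

5296/3


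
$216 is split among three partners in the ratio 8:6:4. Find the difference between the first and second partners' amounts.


Total parts = 8 + 6 + 4 = 18
Value per part = 216 / 18 = 12
Shares: 8*12=96, 6*12=72, 4*12=48
First share = 96, second share = 72
Difference = |96 - 72| = 24

24


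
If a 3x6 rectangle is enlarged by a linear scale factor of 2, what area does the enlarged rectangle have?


Original dimensions: 3 x 6
Enlargement factor = 2
New width = 3 * 2 = 6
New height = 6 * 2 = 12
New area = 6 * 12 = 72

72


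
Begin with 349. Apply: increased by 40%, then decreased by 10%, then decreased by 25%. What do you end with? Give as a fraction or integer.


Start: 349
Step 1: increase by 40% => multiply by 140/100
  349 * 140/100 = 2443/5
Step 2: decrease by 10% => multiply by 90/100
  2443/5 * 90/100 = 21987/50
Step 3: decrease by 25% => multiply by 75/100
  21987/50 * 75/100 = 65961/200
Final value = 65961/200

65961/200


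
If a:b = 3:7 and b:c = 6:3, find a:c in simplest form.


Given a:b = 3:7 and b:c = 6:3
Make b consistent. Multiply first ratio by 6: a:b = 18:42
Multiply second ratio by 7: b:c = 42:21
Now b = 42 in both, so a:b:c = 18:42:21
Therefore a:c = 18:21
Simplify by GCD: a:c = 6:7

6:7


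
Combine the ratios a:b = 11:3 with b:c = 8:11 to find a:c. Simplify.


Given a:b = 11:3 and b:c = 8:11
Make b consistent. Multiply first ratio by 8: a:b = 88:24
Multiply second ratio by 3: b:c = 24:33
Now b = 24 in both, so a:b:c = 88:24:33
Therefore a:c = 88:33
Simplify by GCD: a:c = 8:3

8:3


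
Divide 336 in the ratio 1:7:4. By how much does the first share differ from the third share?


Total parts = 1 + 7 + 4 = 12
Value per part = 336 / 12 = 28
Shares: 1*28=28, 7*28=196, 4*28=112
First share = 28, third share = 112
Difference = |28 - 112| = 84

84


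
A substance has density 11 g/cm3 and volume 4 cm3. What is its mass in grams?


Using mass = density * volume
Density = 11 g/cm3
Volume = 4 cm3
Mass = 11 * 4
= 44 g

44


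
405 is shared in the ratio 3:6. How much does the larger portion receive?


Total parts = 3 + 6 = 9
Value per part = 405 / 9 = 45
First share = 3 * 45 = 135
Second share = 6 * 45 = 270
Larger share = 270

270


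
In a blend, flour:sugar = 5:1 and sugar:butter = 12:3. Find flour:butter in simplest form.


Given a:b = 5:1 and b:c = 12:3
Make b consistent. Multiply first ratio by 12: a:b = 60:12
Multiply second ratio by 1: b:c = 12:3
Now b = 12 in both, so a:b:c = 60:12:3
Therefore a:c = 60:3
Simplify by GCD: a:c = 20:1

20:1


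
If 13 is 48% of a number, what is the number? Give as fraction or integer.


Given: 13 is 48% of the whole
Set up: 13 = 48/100 * whole
whole = 13 * 100 / 48
whole = 1300 / 48
whole = 325/12

325/12


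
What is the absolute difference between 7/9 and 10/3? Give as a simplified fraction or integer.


Simplify: 7/9 = 7/9 and 10/3 = 10/3
Find common denominator: LCD = 9
Convert: 7/9 and 30/9
Difference = |7 - 30|/9 = 23/9
Simplified = 23/9

23/9


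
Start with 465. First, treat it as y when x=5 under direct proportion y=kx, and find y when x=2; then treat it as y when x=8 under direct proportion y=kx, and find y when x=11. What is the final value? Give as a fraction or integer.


Start with 465.
Step 1: Direct prop: k = (465)/5; new y = k*2 = 465*2/5 = 186
Step 2: Direct prop: k = (186)/8; new y = k*11 = 186*11/8 = 1023/4
Final result = 1023/4

1023/4


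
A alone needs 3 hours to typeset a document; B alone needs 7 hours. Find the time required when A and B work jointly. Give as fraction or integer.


Rate of A = 1/3 job per hour
Rate of B = 1/7 job per hour
Combined rate = 1/3 + 1/7
Find common denominator: (7 + 3)/(3*7) = 10/21
Combined rate = 10/21 job per hour
Time together = 1 / (10/21) = 21/10 hours

21/10


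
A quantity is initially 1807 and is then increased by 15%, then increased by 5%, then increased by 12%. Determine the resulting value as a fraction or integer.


Start: 1807
Step 1: increase by 15% => multiply by 115/100
  1807 * 115/100 = 41561/20
Step 2: increase by 5% => multiply by 105/100
  41561/20 * 105/100 = 872781/400
Step 3: increase by 12% => multiply by 112/100
  872781/400 * 112/100 = 6109467/2500
Final value = 6109467/2500

6109467/2500


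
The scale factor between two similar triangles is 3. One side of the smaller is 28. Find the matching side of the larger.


Similar triangles have proportional sides
Scale factor = 3
Smaller side = 28
Corresponding larger side = 28 * 3
= 84

84


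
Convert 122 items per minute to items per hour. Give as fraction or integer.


Converting from per minute to per hour
Rate = 122 items per minute
Multiply by 60: 122 * 60
= 7320 items per hour

7320


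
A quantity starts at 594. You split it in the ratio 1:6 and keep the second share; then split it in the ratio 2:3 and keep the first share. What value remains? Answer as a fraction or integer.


Start with 594.
Step 1: Split 1:6, second share = 594 * 6/7 = 3564/7
Step 2: Split 2:3, first share = 3564/7 * 2/5 = 7128/35
Final result = 7128/35

7128/35


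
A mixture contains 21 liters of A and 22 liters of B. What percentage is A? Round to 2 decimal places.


Volume of A = 21 L
Volume of B = 22 L
Total volume = 21 + 22 = 43 L
Percentage of A = (21/43) * 100
= 48.84%

48.84


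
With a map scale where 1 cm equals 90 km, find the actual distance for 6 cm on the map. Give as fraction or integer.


Map scale: 1 cm = 90 km
Measured distance on map = 6 cm
Set up proportion: 6 * 90 / 1
= 540 / 1
= 540 km

540


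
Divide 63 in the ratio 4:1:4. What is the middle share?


Ratio = 4:1:4
Total parts = 4 + 1 + 4 = 9
Value per part = 63 / 9 = 7
First share = 4 * 7 = 28
Middle share = 1 * 7 = 7
Third share = 4 * 7 = 28

7


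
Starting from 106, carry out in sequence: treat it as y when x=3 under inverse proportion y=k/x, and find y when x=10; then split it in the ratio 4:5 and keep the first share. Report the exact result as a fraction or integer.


Start with 106.
Step 1: Inverse prop: k = (106)*3; new y = k/10 = 106*3/10 = 159/5
Step 2: Split 4:5, first share = 159/5 * 4/9 = 212/15
Final result = 212/15

212/15


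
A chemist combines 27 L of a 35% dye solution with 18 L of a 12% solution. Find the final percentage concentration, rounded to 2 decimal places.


Solute in mixture 1 = 35% of 27 L = 27*35/100 = 189/20 L
Solute in mixture 2 = 12% of 18 L = 18*12/100 = 54/25 L
Total solute = 189/20 + 54/25 = 1161/100 L
Total volume = 27 + 18 = 45 L
Final concentration = 1161/100/45 * 100 = 25.80%

25.80


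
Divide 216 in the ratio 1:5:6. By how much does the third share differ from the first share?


Total parts = 1 + 5 + 6 = 12
Value per part = 216 / 12 = 18
Shares: 1*18=18, 5*18=90, 6*18=108
Third share = 108, first share = 18
Difference = |108 - 18| = 90

90


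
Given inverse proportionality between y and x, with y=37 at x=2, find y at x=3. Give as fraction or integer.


Inverse proportion: y = k/x
Find k: k = 2 * 37 = 74
Compute y at x=3: y = 74/3
y = 74/3

74/3


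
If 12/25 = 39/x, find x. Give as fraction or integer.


Setting up: 12/25 = 39/x
Cross multiply: 12 * x = 25 * 39
12x = 975
x = 975/12
x = 325/4

325/4


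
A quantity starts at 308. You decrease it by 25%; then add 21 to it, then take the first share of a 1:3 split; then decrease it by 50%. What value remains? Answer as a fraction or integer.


Start with 308.
Step 1: Decrease by 25%: 308 * 75/100 = 231
Step 2: Add 21: 231+21=252; split 1:3 first = 252*1/4 = 63
Step 3: Decrease by 50%: 63 * 50/100 = 63/2
Final result = 63/2

63/2


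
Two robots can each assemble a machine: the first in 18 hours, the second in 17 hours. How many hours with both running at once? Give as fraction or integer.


Rate of A = 1/18 job per hour
Rate of B = 1/17 job per hour
Combined rate = 1/18 + 1/17
Find common denominator: (17 + 18)/(18*17) = 35/306
Combined rate = 35/306 job per hour
Time together = 1 / (35/306) = 306/35 hours

306/35


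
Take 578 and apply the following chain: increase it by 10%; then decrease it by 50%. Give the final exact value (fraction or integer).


Start with 578.
Step 1: Increase by 10%: 578 * 110/100 = 3179/5
Step 2: Decrease by 50%: 3179/5 * 50/100 = 3179/10
Final result = 3179/10

3179/10


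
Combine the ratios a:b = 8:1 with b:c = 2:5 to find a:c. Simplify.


Given a:b = 8:1 and b:c = 2:5
Make b consistent. Multiply first ratio by 2: a:b = 16:2
Multiply second ratio by 1: b:c = 2:5
Now b = 2 in both, so a:b:c = 16:2:5
Therefore a:c = 16:5
Simplify by GCD: a:c = 16:5

16:5


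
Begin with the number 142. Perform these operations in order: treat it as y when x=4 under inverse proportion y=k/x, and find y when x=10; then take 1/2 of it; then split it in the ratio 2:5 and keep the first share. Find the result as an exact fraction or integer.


Start with 142.
Step 1: Inverse prop: k = (142)*4; new y = k/10 = 142*4/10 = 284/5
Step 2: Take 1/2: 284/5 * 1/2 = 142/5
Step 3: Split 2:5, first share = 142/5 * 2/7 = 284/35
Final result = 284/35

284/35


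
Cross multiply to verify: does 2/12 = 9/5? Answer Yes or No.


Cross multiply to check 2/12 = 9/5
Left cross product: 2 * 5 = 10
Right cross product: 12 * 9 = 108
10 != 108
Not equal, so proportions differ => No

No


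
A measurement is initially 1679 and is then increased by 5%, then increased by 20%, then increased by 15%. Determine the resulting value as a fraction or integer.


Start: 1679
Step 1: increase by 5% => multiply by 105/100
  1679 * 105/100 = 35259/20
Step 2: increase by 20% => multiply by 120/100
  35259/20 * 120/100 = 105777/50
Step 3: increase by 15% => multiply by 115/100
  105777/50 * 115/100 = 2432871/1000
Final value = 2432871/1000

2432871/1000


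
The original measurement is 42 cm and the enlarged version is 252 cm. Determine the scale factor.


Original length = 42 cm
Scaled length = 252 cm
Scale factor = 252 / 42
= 6

6


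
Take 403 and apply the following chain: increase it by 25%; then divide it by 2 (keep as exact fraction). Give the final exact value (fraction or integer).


Start with 403.
Step 1: Increase by 25%: 403 * 125/100 = 2015/4
Step 2: Divide by 2: 2015/4 / 2 = 2015/8
Final result = 2015/8

2015/8


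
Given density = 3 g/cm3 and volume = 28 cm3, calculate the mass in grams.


Using mass = density * volume
Density = 3 g/cm3
Volume = 28 cm3
Mass = 3 * 28
= 84 g

84


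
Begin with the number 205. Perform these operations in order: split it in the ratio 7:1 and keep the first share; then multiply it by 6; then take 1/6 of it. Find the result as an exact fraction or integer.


Start with 205.
Step 1: Split 7:1, first share = 205 * 7/8 = 1435/8
Step 2: Multiply by 6: 1435/8 * 6 = 4305/4
Step 3: Take 1/6: 4305/4 * 1/6 = 1435/8
Final result = 1435/8

1435/8


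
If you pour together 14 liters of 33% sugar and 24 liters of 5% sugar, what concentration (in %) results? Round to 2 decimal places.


Solute in mixture 1 = 33% of 14 L = 14*33/100 = 231/50 L
Solute in mixture 2 = 5% of 24 L = 24*5/100 = 6/5 L
Total solute = 231/50 + 6/5 = 291/50 L
Total volume = 14 + 24 = 38 L
Final concentration = 291/50/38 * 100 = 15.32%

15.32


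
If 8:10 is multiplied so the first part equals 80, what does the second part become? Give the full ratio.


Original ratio: 8:10
First term target: 80
Scale factor = 80 / 8 = 10
Multiply second term: 10 * 10 = 100
Equivalent ratio = 80:100

80:100


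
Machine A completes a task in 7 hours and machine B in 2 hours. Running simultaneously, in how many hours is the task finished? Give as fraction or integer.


Rate of A = 1/7 job per hour
Rate of B = 1/2 job per hour
Combined rate = 1/7 + 1/2
Find common denominator: (2 + 7)/(7*2) = 9/14
Combined rate = 9/14 job per hour
Time together = 1 / (9/14) = 14/9 hours

14/9


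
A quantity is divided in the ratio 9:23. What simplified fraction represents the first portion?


Total parts = 9 + 23 = 32
First part fraction = 9/32
Simplify: 9/32 = 9/32

9/32


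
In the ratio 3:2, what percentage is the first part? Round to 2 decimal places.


Total parts = 3 + 2 = 5
First part fraction = 3/5
Percentage = (3/5) * 100
= 0.6 * 100
= 60.00%

60.00


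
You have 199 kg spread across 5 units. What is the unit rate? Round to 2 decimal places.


Total kg = 199
Number of units = 5
Unit rate = 199 / 5
= 39.80 kg per unit

39.80


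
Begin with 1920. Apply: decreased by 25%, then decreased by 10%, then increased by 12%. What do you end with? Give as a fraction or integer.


Start: 1920
Step 1: decrease by 25% => multiply by 75/100
  1920 * 75/100 = 1440
Step 2: decrease by 10% => multiply by 90/100
  1440 * 90/100 = 1296
Step 3: increase by 12% => multiply by 112/100
  1296 * 112/100 = 36288/25
Final value = 36288/25

36288/25


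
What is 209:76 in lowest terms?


Find GCD(209, 76)
GCD = 19
Divide both by 19: 209/19 = 11, 76/19 = 4
Simplified ratio = 11:4

11:4


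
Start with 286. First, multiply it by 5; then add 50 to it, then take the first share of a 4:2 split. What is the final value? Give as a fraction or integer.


Start with 286.
Step 1: Multiply by 5: 286 * 5 = 1430
Step 2: Add 50: 1430+50=1480; split 4:2 first = 1480*4/6 = 2960/3
Final result = 2960/3

2960/3


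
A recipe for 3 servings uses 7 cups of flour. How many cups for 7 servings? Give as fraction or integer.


Original: 7 cups for 3 servings
Target servings = 7
Scaling factor = 7/3
New amount = 7 * 7/3
= 49/3
= 49/3 cups

49/3


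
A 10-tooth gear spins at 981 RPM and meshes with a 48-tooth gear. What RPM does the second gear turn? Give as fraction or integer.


Gear ratio: teeth_A * RPM_A = teeth_B * RPM_B
10 * 981 = 48 * RPM_B
9810 = 48 * RPM_B
RPM_B = 9810 / 48
RPM_B = 1635/8

1635/8


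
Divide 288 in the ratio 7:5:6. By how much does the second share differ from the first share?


Total parts = 7 + 5 + 6 = 18
Value per part = 288 / 18 = 16
Shares: 7*16=112, 5*16=80, 6*16=96
Second share = 80, first share = 112
Difference = |80 - 112| = 32

32


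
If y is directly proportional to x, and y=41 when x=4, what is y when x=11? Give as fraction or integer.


Direct proportion: y = kx
Find k: k = 41/4 = 41/4
Compute y at x=11: y = 41/4 * 11
y = 451/4

451/4


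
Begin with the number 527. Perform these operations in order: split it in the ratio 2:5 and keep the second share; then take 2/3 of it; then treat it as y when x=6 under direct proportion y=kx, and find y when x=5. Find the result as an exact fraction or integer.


Start with 527.
Step 1: Split 2:5, second share = 527 * 5/7 = 2635/7
Step 2: Take 2/3: 2635/7 * 2/3 = 5270/21
Step 3: Direct prop: k = (5270/21)/6; new y = k*5 = 5270/21*5/6 = 13175/63
Final result = 13175/63

13175/63


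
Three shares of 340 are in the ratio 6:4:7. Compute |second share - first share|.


Total parts = 6 + 4 + 7 = 17
Value per part = 340 / 17 = 20
Shares: 6*20=120, 4*20=80, 7*20=140
Second share = 80, first share = 120
Difference = |80 - 120| = 40

40


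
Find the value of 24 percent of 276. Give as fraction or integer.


Compute 24% of 276
Convert percentage: 24% = 24/100
Multiply: 276 * 24/100
= 6624/100
= 1656/25

1656/25


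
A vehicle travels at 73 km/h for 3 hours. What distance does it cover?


Using distance = speed * time
Speed = 73 km/h
Time = 3 hours
Distance = 73 * 3
= 219 km

219


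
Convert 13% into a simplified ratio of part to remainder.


Part = 13%, Remainder = 87%
Ratio = 13:87
GCD(13, 87) = 1
Simplify: 13:87 = 13:87

13:87


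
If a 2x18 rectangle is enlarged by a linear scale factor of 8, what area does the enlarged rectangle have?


Original dimensions: 2 x 18
Enlargement factor = 8
New width = 2 * 8 = 16
New height = 18 * 8 = 144
New area = 16 * 144 = 2304

2304


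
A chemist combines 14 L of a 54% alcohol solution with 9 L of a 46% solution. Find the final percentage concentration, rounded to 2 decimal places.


Solute in mixture 1 = 54% of 14 L = 14*54/100 = 189/25 L
Solute in mixture 2 = 46% of 9 L = 9*46/100 = 207/50 L
Total solute = 189/25 + 207/50 = 117/10 L
Total volume = 14 + 9 = 23 L
Final concentration = 117/10/23 * 100 = 50.87%

50.87


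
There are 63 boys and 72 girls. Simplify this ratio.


Find GCD(63, 72)
GCD = 9
Divide both by 9: 63/9 = 7, 72/9 = 8
Simplified ratio = 7:8

7:8


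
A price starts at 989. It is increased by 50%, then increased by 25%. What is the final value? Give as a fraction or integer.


Start: 989
Step 1: increase by 50% => multiply by 150/100
  989 * 150/100 = 2967/2
Step 2: increase by 25% => multiply by 125/100
  2967/2 * 125/100 = 14835/8
Final value = 14835/8

14835/8


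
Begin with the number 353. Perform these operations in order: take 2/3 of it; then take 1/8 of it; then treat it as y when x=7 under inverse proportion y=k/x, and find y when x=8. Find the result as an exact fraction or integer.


Start with 353.
Step 1: Take 2/3: 353 * 2/3 = 706/3
Step 2: Take 1/8: 706/3 * 1/8 = 353/12
Step 3: Inverse prop: k = (353/12)*7; new y = k/8 = 353/12*7/8 = 2471/96
Final result = 2471/96

2471/96


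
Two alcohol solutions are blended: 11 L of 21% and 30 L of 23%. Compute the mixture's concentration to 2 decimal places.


Solute in mixture 1 = 21% of 11 L = 11*21/100 = 231/100 L
Solute in mixture 2 = 23% of 30 L = 30*23/100 = 69/10 L
Total solute = 231/100 + 69/10 = 921/100 L
Total volume = 11 + 30 = 41 L
Final concentration = 921/100/41 * 100 = 22.46%

22.46


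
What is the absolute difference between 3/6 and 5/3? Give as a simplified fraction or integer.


Simplify: 3/6 = 1/2 and 5/3 = 5/3
Find common denominator: LCD = 6
Convert: 3/6 and 10/6
Difference = |3 - 10|/6 = 7/6
Simplified = 7/6

7/6


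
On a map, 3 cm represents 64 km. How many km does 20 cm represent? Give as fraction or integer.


Map scale: 3 cm = 64 km
Measured distance on map = 20 cm
Set up proportion: 20 * 64 / 3
= 1280 / 3
= 1280/3 km

1280/3


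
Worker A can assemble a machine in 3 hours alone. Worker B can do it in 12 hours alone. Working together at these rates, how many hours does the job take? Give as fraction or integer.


Rate of A = 1/3 job per hour
Rate of B = 1/12 job per hour
Combined rate = 1/3 + 1/12
Find common denominator: (12 + 3)/(3*12) = 15/36
Combined rate = 5/12 job per hour
Time together = 1 / (5/12) = 12/5 hours

12/5


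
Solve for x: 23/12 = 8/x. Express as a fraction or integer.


Setting up: 23/12 = 8/x
Cross multiply: 23 * x = 12 * 8
23x = 96
x = 96/23
x = 96/23

96/23


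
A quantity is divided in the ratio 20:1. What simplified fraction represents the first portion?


Total parts = 20 + 1 = 21
First part fraction = 20/21
Simplify: 20/21 = 20/21

20/21


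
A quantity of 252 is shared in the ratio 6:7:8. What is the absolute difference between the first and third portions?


Total parts = 6 + 7 + 8 = 21
Value per part = 252 / 21 = 12
Shares: 6*12=72, 7*12=84, 8*12=96
First share = 72, third share = 96
Difference = |72 - 96| = 24

24


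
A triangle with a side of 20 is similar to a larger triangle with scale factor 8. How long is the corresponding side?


Similar triangles have proportional sides
Scale factor = 8
Smaller side = 20
Corresponding larger side = 20 * 8
= 160

160


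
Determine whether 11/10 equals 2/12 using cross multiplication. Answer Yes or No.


Cross multiply to check 11/10 = 2/12
Left cross product: 11 * 12 = 132
Right cross product: 10 * 2 = 20
132 != 20
Not equal, so proportions differ => No

No


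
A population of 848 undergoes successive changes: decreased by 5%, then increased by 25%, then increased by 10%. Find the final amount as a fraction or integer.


Start: 848
Step 1: decrease by 5% => multiply by 95/100
  848 * 95/100 = 4028/5
Step 2: increase by 25% => multiply by 125/100
  4028/5 * 125/100 = 1007
Step 3: increase by 10% => multiply by 110/100
  1007 * 110/100 = 11077/10
Final value = 11077/10

11077/10


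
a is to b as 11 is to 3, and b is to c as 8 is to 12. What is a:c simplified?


Given a:b = 11:3 and b:c = 8:12
Make b consistent. Multiply first ratio by 8: a:b = 88:24
Multiply second ratio by 3: b:c = 24:36
Now b = 24 in both, so a:b:c = 88:24:36
Therefore a:c = 88:36
Simplify by GCD: a:c = 22:9

22:9


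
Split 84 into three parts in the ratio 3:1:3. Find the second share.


Ratio = 3:1:3
Total parts = 3 + 1 + 3 = 7
Value per part = 84 / 7 = 12
First share = 3 * 12 = 36
Middle share = 1 * 12 = 12
Third share = 3 * 12 = 36

12


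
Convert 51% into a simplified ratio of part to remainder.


Part = 51%, Remainder = 49%
Ratio = 51:49
GCD(51, 49) = 1
Simplify: 51:49 = 51:49

51:49


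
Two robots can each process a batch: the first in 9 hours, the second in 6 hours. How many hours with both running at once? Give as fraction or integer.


Rate of A = 1/9 job per hour
Rate of B = 1/6 job per hour
Combined rate = 1/9 + 1/6
Find common denominator: (6 + 9)/(9*6) = 15/54
Combined rate = 5/18 job per hour
Time together = 1 / (5/18) = 18/5 hours

18/5


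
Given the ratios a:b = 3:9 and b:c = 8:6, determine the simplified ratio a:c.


Given a:b = 3:9 and b:c = 8:6
Make b consistent. Multiply first ratio by 8: a:b = 24:72
Multiply second ratio by 9: b:c = 72:54
Now b = 72 in both, so a:b:c = 24:72:54
Therefore a:c = 24:54
Simplify by GCD: a:c = 4:9

4:9


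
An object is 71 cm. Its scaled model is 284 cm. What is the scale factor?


Original length = 71 cm
Scaled length = 284 cm
Scale factor = 284 / 71
= 4

4


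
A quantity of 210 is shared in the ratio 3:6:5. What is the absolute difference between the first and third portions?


Total parts = 3 + 6 + 5 = 14
Value per part = 210 / 14 = 15
Shares: 3*15=45, 6*15=90, 5*15=75
First share = 45, third share = 75
Difference = |45 - 75| = 30

30


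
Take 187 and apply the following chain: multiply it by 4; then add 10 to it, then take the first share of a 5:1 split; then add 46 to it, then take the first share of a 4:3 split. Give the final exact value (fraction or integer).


Start with 187.
Step 1: Multiply by 4: 187 * 4 = 748
Step 2: Add 10: 748+10=758; split 5:1 first = 758*5/6 = 1895/3
Step 3: Add 46: 1895/3+46=2033/3; split 4:3 first = 2033/3*4/7 = 8132/21
Final result = 8132/21

8132/21


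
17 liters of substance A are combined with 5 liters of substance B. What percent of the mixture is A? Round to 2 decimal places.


Volume of A = 17 L
Volume of B = 5 L
Total volume = 17 + 5 = 22 L
Percentage of A = (17/22) * 100
= 77.27%

77.27


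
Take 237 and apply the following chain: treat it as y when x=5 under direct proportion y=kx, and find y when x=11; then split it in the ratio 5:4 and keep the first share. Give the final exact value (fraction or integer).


Start with 237.
Step 1: Direct prop: k = (237)/5; new y = k*11 = 237*11/5 = 2607/5
Step 2: Split 5:4, first share = 2607/5 * 5/9 = 869/3
Final result = 869/3

869/3


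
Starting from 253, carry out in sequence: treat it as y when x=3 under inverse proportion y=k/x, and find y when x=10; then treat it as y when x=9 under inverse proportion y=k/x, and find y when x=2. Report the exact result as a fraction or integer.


Start with 253.
Step 1: Inverse prop: k = (253)*3; new y = k/10 = 253*3/10 = 759/10
Step 2: Inverse prop: k = (759/10)*9; new y = k/2 = 759/10*9/2 = 6831/20
Final result = 6831/20

6831/20


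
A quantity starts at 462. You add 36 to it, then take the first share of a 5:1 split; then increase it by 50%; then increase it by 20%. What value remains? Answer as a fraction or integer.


Start with 462.
Step 1: Add 36: 462+36=498; split 5:1 first = 498*5/6 = 415
Step 2: Increase by 50%: 415 * 150/100 = 1245/2
Step 3: Increase by 20%: 1245/2 * 120/100 = 747
Final result = 747

747


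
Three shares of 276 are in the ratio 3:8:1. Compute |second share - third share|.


Total parts = 3 + 8 + 1 = 12
Value per part = 276 / 12 = 23
Shares: 3*23=69, 8*23=184, 1*23=23
Second share = 184, third share = 23
Difference = |184 - 23| = 161

161


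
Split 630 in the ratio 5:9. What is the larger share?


Total parts = 5 + 9 = 14
Value per part = 630 / 14 = 45
First share = 5 * 45 = 225
Second share = 9 * 45 = 405
Larger share = 405

405


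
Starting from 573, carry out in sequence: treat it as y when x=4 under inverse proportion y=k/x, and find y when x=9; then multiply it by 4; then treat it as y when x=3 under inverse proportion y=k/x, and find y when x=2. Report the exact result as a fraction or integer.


Start with 573.
Step 1: Inverse prop: k = (573)*4; new y = k/9 = 573*4/9 = 764/3
Step 2: Multiply by 4: 764/3 * 4 = 3056/3
Step 3: Inverse prop: k = (3056/3)*3; new y = k/2 = 3056/3*3/2 = 1528
Final result = 1528

1528


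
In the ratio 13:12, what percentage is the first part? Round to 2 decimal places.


Total parts = 13 + 12 = 25
First part fraction = 13/25
Percentage = (13/25) * 100
= 0.52 * 100
= 52.00%

52.00


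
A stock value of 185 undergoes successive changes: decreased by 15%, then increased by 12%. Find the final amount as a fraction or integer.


Start: 185
Step 1: decrease by 15% => multiply by 85/100
  185 * 85/100 = 629/4
Step 2: increase by 12% => multiply by 112/100
  629/4 * 112/100 = 4403/25
Final value = 4403/25

4403/25


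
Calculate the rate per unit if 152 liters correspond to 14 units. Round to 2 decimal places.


Total liters = 152
Number of units = 14
Unit rate = 152 / 14
= 10.86 liters per unit

10.86


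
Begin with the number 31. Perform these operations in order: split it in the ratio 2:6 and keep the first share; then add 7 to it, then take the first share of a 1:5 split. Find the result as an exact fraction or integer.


Start with 31.
Step 1: Split 2:6, first share = 31 * 2/8 = 31/4
Step 2: Add 7: 31/4+7=59/4; split 1:5 first = 59/4*1/6 = 59/24
Final result = 59/24

59/24


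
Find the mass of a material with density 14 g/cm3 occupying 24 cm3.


Using mass = density * volume
Density = 14 g/cm3
Volume = 24 cm3
Mass = 14 * 24
= 336 g

336


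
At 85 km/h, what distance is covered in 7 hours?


Using distance = speed * time
Speed = 85 km/h
Time = 7 hours
Distance = 85 * 7
= 595 km

595


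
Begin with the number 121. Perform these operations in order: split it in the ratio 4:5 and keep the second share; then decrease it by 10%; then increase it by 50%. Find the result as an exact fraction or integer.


Start with 121.
Step 1: Split 4:5, second share = 121 * 5/9 = 605/9
Step 2: Decrease by 10%: 605/9 * 90/100 = 121/2
Step 3: Increase by 50%: 121/2 * 150/100 = 363/4
Final result = 363/4

363/4


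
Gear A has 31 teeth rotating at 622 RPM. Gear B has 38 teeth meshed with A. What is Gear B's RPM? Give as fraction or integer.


Gear ratio: teeth_A * RPM_A = teeth_B * RPM_B
31 * 622 = 38 * RPM_B
19282 = 38 * RPM_B
RPM_B = 19282 / 38
RPM_B = 9641/19

9641/19


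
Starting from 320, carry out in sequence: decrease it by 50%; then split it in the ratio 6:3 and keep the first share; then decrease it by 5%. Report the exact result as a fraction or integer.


Start with 320.
Step 1: Decrease by 50%: 320 * 50/100 = 160
Step 2: Split 6:3, first share = 160 * 6/9 = 320/3
Step 3: Decrease by 5%: 320/3 * 95/100 = 304/3
Final result = 304/3

304/3


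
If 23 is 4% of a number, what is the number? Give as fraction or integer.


Given: 23 is 4% of the whole
Set up: 23 = 4/100 * whole
whole = 23 * 100 / 4
whole = 2300 / 4
whole = 575

575


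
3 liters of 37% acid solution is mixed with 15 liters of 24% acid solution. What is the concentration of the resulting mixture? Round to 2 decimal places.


Solute in mixture 1 = 37% of 3 L = 3*37/100 = 111/100 L
Solute in mixture 2 = 24% of 15 L = 15*24/100 = 18/5 L
Total solute = 111/100 + 18/5 = 471/100 L
Total volume = 3 + 15 = 18 L
Final concentration = 471/100/18 * 100 = 26.17%

26.17


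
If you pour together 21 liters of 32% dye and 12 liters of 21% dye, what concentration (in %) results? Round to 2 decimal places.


Solute in mixture 1 = 32% of 21 L = 21*32/100 = 168/25 L
Solute in mixture 2 = 21% of 12 L = 12*21/100 = 63/25 L
Total solute = 168/25 + 63/25 = 231/25 L
Total volume = 21 + 12 = 33 L
Final concentration = 231/25/33 * 100 = 28.00%

28.00


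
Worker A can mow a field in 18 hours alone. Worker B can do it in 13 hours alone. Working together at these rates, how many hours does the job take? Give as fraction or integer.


Rate of A = 1/18 job per hour
Rate of B = 1/13 job per hour
Combined rate = 1/18 + 1/13
Find common denominator: (13 + 18)/(18*13) = 31/234
Combined rate = 31/234 job per hour
Time together = 1 / (31/234) = 234/31 hours

234/31


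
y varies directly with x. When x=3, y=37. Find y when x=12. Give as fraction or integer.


Direct proportion: y = kx
Find k: k = 37/3 = 37/3
Compute y at x=12: y = 37/3 * 12
y = 148

148


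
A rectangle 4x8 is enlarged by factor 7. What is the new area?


Original dimensions: 4 x 8
Enlargement factor = 7
New width = 4 * 7 = 28
New height = 8 * 7 = 56
New area = 28 * 56 = 1568

1568


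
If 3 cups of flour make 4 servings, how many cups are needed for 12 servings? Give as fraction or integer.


Original: 3 cups for 4 servings
Target servings = 12
Scaling factor = 12/4
New amount = 3 * 12/4
= 36/4
= 9 cups

9


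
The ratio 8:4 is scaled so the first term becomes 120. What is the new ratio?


Original ratio: 8:4
First term target: 120
Scale factor = 120 / 8 = 15
Multiply second term: 4 * 15 = 60
Equivalent ratio = 120:60

120:60


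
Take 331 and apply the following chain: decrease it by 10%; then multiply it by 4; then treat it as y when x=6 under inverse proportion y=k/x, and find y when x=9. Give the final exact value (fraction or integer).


Start with 331.
Step 1: Decrease by 10%: 331 * 90/100 = 2979/10
Step 2: Multiply by 4: 2979/10 * 4 = 5958/5
Step 3: Inverse prop: k = (5958/5)*6; new y = k/9 = 5958/5*6/9 = 3972/5
Final result = 3972/5

3972/5


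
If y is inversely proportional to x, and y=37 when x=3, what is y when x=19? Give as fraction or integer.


Inverse proportion: y = k/x
Find k: k = 3 * 37 = 111
Compute y at x=19: y = 111/19
y = 111/19

111/19


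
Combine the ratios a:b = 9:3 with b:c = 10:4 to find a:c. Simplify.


Given a:b = 9:3 and b:c = 10:4
Make b consistent. Multiply first ratio by 10: a:b = 90:30
Multiply second ratio by 3: b:c = 30:12
Now b = 30 in both, so a:b:c = 90:30:12
Therefore a:c = 90:12
Simplify by GCD: a:c = 15:2

15:2


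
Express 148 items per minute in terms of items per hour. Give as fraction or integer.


Converting from per minute to per hour
Rate = 148 items per minute
Multiply by 60: 148 * 60
= 8880 items per hour

8880


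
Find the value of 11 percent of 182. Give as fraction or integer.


Compute 11% of 182
Convert percentage: 11% = 11/100
Multiply: 182 * 11/100
= 2002/100
= 1001/50

1001/50


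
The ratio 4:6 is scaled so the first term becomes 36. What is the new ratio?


Original ratio: 4:6
First term target: 36
Scale factor = 36 / 4 = 9
Multiply second term: 6 * 9 = 54
Equivalent ratio = 36:54

36:54


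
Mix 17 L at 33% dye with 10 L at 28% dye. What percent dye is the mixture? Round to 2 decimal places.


Solute in mixture 1 = 33% of 17 L = 17*33/100 = 561/100 L
Solute in mixture 2 = 28% of 10 L = 10*28/100 = 14/5 L
Total solute = 561/100 + 14/5 = 841/100 L
Total volume = 17 + 10 = 27 L
Final concentration = 841/100/27 * 100 = 31.15%

31.15


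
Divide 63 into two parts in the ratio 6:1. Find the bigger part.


Total parts = 6 + 1 = 7
Value per part = 63 / 7 = 9
First share = 6 * 9 = 54
Second share = 1 * 9 = 9
Larger share = 54

54


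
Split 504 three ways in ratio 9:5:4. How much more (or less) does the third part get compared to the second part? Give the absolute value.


Total parts = 9 + 5 + 4 = 18
Value per part = 504 / 18 = 28
Shares: 9*28=252, 5*28=140, 4*28=112
Third share = 112, second share = 140
Difference = |112 - 140| = 28

28


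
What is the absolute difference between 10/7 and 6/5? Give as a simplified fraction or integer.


Simplify: 10/7 = 10/7 and 6/5 = 6/5
Find common denominator: LCD = 35
Convert: 50/35 and 42/35
Difference = |50 - 42|/35 = 8/35
Simplified = 8/35

8/35


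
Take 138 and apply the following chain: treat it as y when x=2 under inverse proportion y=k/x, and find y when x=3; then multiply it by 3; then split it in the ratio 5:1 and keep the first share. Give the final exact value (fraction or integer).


Start with 138.
Step 1: Inverse prop: k = (138)*2; new y = k/3 = 138*2/3 = 92
Step 2: Multiply by 3: 92 * 3 = 276
Step 3: Split 5:1, first share = 276 * 5/6 = 230
Final result = 230

230


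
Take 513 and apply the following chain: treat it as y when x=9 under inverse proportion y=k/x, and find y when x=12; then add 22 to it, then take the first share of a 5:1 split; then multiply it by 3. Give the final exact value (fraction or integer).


Start with 513.
Step 1: Inverse prop: k = (513)*9; new y = k/12 = 513*9/12 = 1539/4
Step 2: Add 22: 1539/4+22=1627/4; split 5:1 first = 1627/4*5/6 = 8135/24
Step 3: Multiply by 3: 8135/24 * 3 = 8135/8
Final result = 8135/8

8135/8


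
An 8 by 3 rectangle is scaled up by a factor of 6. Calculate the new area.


Original dimensions: 8 x 3
Enlargement factor = 6
New width = 8 * 6 = 48
New height = 3 * 6 = 18
New area = 48 * 18 = 864

864


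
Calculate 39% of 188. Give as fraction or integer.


Compute 39% of 188
Convert percentage: 39% = 39/100
Multiply: 188 * 39/100
= 7332/100
= 1833/25

1833/25


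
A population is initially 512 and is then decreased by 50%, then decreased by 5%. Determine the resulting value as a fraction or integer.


Start: 512
Step 1: decrease by 50% => multiply by 50/100
  512 * 50/100 = 256
Step 2: decrease by 5% => multiply by 95/100
  256 * 95/100 = 1216/5
Final value = 1216/5

1216/5


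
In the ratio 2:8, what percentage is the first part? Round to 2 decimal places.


Total parts = 2 + 8 = 10
First part fraction = 2/10
Percentage = (2/10) * 100
= 0.2 * 100
= 20.00%

20.00


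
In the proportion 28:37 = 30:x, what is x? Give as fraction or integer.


Setting up: 28/37 = 30/x
Cross multiply: 28 * x = 37 * 30
28x = 1110
x = 1110/28
x = 555/14

555/14


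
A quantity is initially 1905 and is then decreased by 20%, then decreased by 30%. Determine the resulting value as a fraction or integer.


Start: 1905
Step 1: decrease by 20% => multiply by 80/100
  1905 * 80/100 = 1524
Step 2: decrease by 30% => multiply by 70/100
  1524 * 70/100 = 5334/5
Final value = 5334/5

5334/5


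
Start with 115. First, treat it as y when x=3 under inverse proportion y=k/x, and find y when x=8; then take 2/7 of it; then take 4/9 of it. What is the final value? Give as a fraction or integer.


Start with 115.
Step 1: Inverse prop: k = (115)*3; new y = k/8 = 115*3/8 = 345/8
Step 2: Take 2/7: 345/8 * 2/7 = 345/28
Step 3: Take 4/9: 345/28 * 4/9 = 115/21
Final result = 115/21

115/21
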